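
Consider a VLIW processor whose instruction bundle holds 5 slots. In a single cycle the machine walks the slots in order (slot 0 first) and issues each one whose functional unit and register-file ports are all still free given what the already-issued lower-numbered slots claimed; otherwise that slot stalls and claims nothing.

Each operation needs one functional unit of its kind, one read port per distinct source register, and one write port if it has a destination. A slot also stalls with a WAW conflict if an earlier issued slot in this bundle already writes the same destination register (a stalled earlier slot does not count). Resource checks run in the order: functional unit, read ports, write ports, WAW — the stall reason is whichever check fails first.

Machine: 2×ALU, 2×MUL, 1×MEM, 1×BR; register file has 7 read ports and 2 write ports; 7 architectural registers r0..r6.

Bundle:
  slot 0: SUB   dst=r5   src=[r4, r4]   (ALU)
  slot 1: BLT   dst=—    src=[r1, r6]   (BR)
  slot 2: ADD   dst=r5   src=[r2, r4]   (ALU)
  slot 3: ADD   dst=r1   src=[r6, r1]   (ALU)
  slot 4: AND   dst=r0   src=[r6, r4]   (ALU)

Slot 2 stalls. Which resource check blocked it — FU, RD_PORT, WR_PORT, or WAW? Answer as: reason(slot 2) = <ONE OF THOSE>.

reason(slot 2) = WAW

  0. ALU→r5 ⇒ go  {1A/2Mu/1Ld/1B | 6r 1w}
  1. BR ⇒ go  {1A/2Mu/1Ld/0B | 4r 1w}
  2. ALU→r5 ⇒ no(WAW)  {1A/2Mu/1Ld/0B | 4r 1w}
  3. ALU→r1 ⇒ go  {0A/2Mu/1Ld/0B | 2r 0w}
  4. ALU→r0 ⇒ no(FU)  {0A/2Mu/1Ld/0B | 2r 0w}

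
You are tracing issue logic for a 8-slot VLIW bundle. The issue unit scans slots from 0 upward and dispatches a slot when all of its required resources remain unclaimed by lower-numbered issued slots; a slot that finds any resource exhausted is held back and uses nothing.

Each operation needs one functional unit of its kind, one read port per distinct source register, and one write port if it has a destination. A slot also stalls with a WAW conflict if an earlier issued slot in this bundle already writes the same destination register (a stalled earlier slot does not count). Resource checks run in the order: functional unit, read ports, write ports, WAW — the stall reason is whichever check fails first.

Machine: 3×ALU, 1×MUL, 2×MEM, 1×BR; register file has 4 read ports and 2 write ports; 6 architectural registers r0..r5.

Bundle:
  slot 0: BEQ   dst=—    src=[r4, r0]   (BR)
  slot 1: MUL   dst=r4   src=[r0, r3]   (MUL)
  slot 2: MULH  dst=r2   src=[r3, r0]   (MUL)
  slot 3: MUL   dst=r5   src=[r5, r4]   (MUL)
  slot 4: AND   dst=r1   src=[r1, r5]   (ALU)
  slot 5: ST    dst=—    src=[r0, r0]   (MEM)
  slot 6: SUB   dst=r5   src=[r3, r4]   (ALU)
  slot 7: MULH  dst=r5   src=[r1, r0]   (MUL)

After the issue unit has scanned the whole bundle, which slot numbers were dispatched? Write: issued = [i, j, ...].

issued = [0, 1]

#0 BR src=r4,r0 dispatched  <A:3 Mu:1 Ld:2 B:0 rd:2 wr:2>
#1 MUL src=r0,r3 dispatched  <A:3 Mu:0 Ld:2 B:0 rd:0 wr:1>
#2 MUL src=r3,r0 held:FU  <A:3 Mu:0 Ld:2 B:0 rd:0 wr:1>
#3 MUL src=r5,r4 held:FU  <A:3 Mu:0 Ld:2 B:0 rd:0 wr:1>
#4 ALU src=r1,r5 held:RD_PORT  <A:3 Mu:0 Ld:2 B:0 rd:0 wr:1>
#5 MEM src=r0,r0 held:RD_PORT  <A:3 Mu:0 Ld:2 B:0 rd:0 wr:1>
#6 ALU src=r3,r4 held:RD_PORT  <A:3 Mu:0 Ld:2 B:0 rd:0 wr:1>
#7 MUL src=r1,r0 held:FU  <A:3 Mu:0 Ld:2 B:0 rd:0 wr:1>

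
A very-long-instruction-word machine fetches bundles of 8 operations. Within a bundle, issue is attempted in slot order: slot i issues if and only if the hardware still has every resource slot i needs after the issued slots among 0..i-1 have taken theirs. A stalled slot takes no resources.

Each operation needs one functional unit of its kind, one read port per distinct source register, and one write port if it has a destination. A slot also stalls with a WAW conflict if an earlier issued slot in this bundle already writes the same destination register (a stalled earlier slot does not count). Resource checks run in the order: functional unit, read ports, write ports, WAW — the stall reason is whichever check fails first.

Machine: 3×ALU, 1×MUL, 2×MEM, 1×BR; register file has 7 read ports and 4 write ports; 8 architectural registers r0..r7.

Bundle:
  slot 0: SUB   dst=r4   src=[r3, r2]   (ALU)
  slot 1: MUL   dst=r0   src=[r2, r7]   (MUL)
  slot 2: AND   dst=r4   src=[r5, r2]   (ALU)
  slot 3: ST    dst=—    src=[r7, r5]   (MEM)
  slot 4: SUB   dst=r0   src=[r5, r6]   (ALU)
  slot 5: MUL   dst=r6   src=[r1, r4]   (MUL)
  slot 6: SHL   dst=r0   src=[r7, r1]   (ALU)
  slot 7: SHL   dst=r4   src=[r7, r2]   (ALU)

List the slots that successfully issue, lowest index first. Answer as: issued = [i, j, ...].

issued = [0, 1, 3]

[0] ALU needs rd=2 wr=1: ok; after: ALU=2 MUL=1 MEM=2 BR=1, R=5, W=3
[1] MUL needs rd=2 wr=1: ok; after: ALU=2 MUL=0 MEM=2 BR=1, R=3, W=2
[2] ALU needs rd=2 wr=1: WAW; after: ALU=2 MUL=0 MEM=2 BR=1, R=3, W=2
[3] MEM needs rd=2 wr=0: ok; after: ALU=2 MUL=0 MEM=1 BR=1, R=1, W=2
[4] ALU needs rd=2 wr=1: RD_PORT; after: ALU=2 MUL=0 MEM=1 BR=1, R=1, W=2
[5] MUL needs rd=2 wr=1: FU; after: ALU=2 MUL=0 MEM=1 BR=1, R=1, W=2
[6] ALU needs rd=2 wr=1: RD_PORT; after: ALU=2 MUL=0 MEM=1 BR=1, R=1, W=2
[7] ALU needs rd=2 wr=1: RD_PORT; after: ALU=2 MUL=0 MEM=1 BR=1, R=1, W=2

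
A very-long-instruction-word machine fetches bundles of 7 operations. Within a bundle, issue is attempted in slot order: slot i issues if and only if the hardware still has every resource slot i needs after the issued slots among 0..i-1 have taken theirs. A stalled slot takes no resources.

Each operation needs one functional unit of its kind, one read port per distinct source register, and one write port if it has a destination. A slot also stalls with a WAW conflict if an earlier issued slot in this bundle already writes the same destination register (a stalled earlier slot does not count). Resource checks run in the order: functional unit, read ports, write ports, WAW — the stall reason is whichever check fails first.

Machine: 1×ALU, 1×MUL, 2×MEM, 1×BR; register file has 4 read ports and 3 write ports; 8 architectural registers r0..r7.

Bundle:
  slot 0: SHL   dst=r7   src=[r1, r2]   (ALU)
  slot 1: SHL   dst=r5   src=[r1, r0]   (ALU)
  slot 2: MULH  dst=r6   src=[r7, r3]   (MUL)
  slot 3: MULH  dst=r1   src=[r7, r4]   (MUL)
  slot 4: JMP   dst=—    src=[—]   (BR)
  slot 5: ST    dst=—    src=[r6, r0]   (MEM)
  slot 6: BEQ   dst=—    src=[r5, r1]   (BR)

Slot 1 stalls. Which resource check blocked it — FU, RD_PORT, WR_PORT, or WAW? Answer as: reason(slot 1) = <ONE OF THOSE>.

#0 ALU src=r1,r2 dispatched  <A:0 Mu:1 Ld:2 B:1 rd:2 wr:2>
#1 ALU src=r1,r0 held:FU  <A:0 Mu:1 Ld:2 B:1 rd:2 wr:2>
#2 MUL src=r7,r3 dispatched  <A:0 Mu:0 Ld:2 B:1 rd:0 wr:1>
#3 MUL src=r7,r4 held:FU  <A:0 Mu:0 Ld:2 B:1 rd:0 wr:1>
#4 BR src=- dispatched  <A:0 Mu:0 Ld:2 B:0 rd:0 wr:1>
#5 MEM src=r6,r0 held:RD_PORT  <A:0 Mu:0 Ld:2 B:0 rd:0 wr:1>
#6 BR src=r5,r1 held:FU  <A:0 Mu:0 Ld:2 B:0 rd:0 wr:1>

reason(slot 1) = FU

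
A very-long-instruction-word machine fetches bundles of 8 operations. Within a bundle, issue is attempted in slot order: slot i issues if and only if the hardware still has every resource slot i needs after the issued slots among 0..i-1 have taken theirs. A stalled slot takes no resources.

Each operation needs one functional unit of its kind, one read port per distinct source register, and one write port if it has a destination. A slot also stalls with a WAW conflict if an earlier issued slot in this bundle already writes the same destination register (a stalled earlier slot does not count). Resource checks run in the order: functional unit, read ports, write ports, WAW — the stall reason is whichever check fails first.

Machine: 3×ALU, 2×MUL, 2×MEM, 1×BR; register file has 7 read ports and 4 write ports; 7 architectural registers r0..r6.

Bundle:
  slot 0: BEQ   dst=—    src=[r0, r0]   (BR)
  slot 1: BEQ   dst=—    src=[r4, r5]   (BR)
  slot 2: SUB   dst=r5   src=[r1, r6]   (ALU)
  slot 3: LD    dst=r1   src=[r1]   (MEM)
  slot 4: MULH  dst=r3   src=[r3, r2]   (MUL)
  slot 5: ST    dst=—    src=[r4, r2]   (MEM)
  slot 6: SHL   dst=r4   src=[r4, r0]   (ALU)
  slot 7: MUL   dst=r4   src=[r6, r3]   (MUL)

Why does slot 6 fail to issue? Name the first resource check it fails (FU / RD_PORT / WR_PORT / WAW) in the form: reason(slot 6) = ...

slot 0 (BR): ISSUE — free A3,Mu2,Ld2,B0 rp6 wp4
slot 1 (BR): stall FU — free A3,Mu2,Ld2,B0 rp6 wp4
slot 2 (ALU): ISSUE — free A2,Mu2,Ld2,B0 rp4 wp3
slot 3 (MEM): ISSUE — free A2,Mu2,Ld1,B0 rp3 wp2
slot 4 (MUL): ISSUE — free A2,Mu1,Ld1,B0 rp1 wp1
slot 5 (MEM): stall RD_PORT — free A2,Mu1,Ld1,B0 rp1 wp1
slot 6 (ALU): stall RD_PORT — free A2,Mu1,Ld1,B0 rp1 wp1
slot 7 (MUL): stall RD_PORT — free A2,Mu1,Ld1,B0 rp1 wp1

reason(slot 6) = RD_PORT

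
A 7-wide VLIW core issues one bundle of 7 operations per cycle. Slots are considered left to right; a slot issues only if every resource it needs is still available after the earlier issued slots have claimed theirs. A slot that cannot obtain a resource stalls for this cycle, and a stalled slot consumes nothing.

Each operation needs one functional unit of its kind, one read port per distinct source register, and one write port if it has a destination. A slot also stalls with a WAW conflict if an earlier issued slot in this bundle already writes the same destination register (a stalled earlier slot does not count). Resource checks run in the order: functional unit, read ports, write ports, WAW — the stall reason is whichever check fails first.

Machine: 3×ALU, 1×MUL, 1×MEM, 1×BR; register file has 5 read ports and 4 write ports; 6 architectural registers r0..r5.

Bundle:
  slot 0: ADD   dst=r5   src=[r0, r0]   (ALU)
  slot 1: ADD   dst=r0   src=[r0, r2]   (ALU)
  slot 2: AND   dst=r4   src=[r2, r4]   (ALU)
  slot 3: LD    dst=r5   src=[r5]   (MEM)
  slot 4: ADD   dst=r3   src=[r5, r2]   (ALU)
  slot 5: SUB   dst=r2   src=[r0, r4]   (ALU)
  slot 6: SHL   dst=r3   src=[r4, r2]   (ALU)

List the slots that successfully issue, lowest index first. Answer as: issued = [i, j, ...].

issued = [0, 1, 2]

#0 ALU src=r0,r0 dispatched  <A:2 Mu:1 Ld:1 B:1 rd:4 wr:3>
#1 ALU src=r0,r2 dispatched  <A:1 Mu:1 Ld:1 B:1 rd:2 wr:2>
#2 ALU src=r2,r4 dispatched  <A:0 Mu:1 Ld:1 B:1 rd:0 wr:1>
#3 MEM src=r5 held:RD_PORT  <A:0 Mu:1 Ld:1 B:1 rd:0 wr:1>
#4 ALU src=r5,r2 held:FU  <A:0 Mu:1 Ld:1 B:1 rd:0 wr:1>
#5 ALU src=r0,r4 held:FU  <A:0 Mu:1 Ld:1 B:1 rd:0 wr:1>
#6 ALU src=r4,r2 held:FU  <A:0 Mu:1 Ld:1 B:1 rd:0 wr:1>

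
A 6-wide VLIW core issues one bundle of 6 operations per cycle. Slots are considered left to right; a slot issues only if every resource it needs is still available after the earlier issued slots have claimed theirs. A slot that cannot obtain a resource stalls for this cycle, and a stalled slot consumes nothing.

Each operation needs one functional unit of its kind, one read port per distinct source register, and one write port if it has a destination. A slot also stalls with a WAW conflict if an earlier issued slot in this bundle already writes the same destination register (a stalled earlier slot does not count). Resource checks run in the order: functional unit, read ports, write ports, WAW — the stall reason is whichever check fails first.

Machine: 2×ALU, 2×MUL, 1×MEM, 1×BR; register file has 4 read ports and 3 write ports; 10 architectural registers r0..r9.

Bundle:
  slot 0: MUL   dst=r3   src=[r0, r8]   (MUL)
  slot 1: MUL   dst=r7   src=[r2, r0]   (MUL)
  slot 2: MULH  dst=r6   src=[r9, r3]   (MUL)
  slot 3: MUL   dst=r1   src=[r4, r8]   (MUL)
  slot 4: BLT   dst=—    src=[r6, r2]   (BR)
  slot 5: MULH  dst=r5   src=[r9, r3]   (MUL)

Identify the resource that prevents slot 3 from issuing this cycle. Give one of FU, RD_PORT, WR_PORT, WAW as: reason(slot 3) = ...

reason(slot 3) = FU

[0] MUL needs rd=2 wr=1: ok; after: ALU=2 MUL=1 MEM=1 BR=1, R=2, W=2
[1] MUL needs rd=2 wr=1: ok; after: ALU=2 MUL=0 MEM=1 BR=1, R=0, W=1
[2] MUL needs rd=2 wr=1: FU; after: ALU=2 MUL=0 MEM=1 BR=1, R=0, W=1
[3] MUL needs rd=2 wr=1: FU; after: ALU=2 MUL=0 MEM=1 BR=1, R=0, W=1
[4] BR needs rd=2 wr=0: RD_PORT; after: ALU=2 MUL=0 MEM=1 BR=1, R=0, W=1
[5] MUL needs rd=2 wr=1: FU; after: ALU=2 MUL=0 MEM=1 BR=1, R=0, W=1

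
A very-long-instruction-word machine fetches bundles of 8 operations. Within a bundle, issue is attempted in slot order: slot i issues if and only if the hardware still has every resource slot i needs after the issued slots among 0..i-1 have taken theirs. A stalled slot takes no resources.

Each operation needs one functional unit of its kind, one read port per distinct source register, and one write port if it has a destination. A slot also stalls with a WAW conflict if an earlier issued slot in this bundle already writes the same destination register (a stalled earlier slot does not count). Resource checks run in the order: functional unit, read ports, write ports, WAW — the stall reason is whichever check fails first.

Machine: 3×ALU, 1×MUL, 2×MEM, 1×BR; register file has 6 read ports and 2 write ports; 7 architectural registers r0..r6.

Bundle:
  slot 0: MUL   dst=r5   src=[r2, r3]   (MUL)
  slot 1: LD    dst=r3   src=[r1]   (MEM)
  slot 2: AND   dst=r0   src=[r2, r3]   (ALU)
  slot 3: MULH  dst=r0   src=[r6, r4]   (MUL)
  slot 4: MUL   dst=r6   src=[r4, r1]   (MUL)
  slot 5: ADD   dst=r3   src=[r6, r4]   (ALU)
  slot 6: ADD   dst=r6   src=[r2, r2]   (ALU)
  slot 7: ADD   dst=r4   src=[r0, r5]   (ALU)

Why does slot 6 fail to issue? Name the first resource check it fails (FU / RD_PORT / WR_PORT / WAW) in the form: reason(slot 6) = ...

[0] MUL needs rd=2 wr=1: ok; after: ALU=3 MUL=0 MEM=2 BR=1, R=4, W=1
[1] MEM needs rd=1 wr=1: ok; after: ALU=3 MUL=0 MEM=1 BR=1, R=3, W=0
[2] ALU needs rd=2 wr=1: WR_PORT; after: ALU=3 MUL=0 MEM=1 BR=1, R=3, W=0
[3] MUL needs rd=2 wr=1: FU; after: ALU=3 MUL=0 MEM=1 BR=1, R=3, W=0
[4] MUL needs rd=2 wr=1: FU; after: ALU=3 MUL=0 MEM=1 BR=1, R=3, W=0
[5] ALU needs rd=2 wr=1: WR_PORT; after: ALU=3 MUL=0 MEM=1 BR=1, R=3, W=0
[6] ALU needs rd=1 wr=1: WR_PORT; after: ALU=3 MUL=0 MEM=1 BR=1, R=3, W=0
[7] ALU needs rd=2 wr=1: WR_PORT; after: ALU=3 MUL=0 MEM=1 BR=1, R=3, W=0

reason(slot 6) = WR_PORT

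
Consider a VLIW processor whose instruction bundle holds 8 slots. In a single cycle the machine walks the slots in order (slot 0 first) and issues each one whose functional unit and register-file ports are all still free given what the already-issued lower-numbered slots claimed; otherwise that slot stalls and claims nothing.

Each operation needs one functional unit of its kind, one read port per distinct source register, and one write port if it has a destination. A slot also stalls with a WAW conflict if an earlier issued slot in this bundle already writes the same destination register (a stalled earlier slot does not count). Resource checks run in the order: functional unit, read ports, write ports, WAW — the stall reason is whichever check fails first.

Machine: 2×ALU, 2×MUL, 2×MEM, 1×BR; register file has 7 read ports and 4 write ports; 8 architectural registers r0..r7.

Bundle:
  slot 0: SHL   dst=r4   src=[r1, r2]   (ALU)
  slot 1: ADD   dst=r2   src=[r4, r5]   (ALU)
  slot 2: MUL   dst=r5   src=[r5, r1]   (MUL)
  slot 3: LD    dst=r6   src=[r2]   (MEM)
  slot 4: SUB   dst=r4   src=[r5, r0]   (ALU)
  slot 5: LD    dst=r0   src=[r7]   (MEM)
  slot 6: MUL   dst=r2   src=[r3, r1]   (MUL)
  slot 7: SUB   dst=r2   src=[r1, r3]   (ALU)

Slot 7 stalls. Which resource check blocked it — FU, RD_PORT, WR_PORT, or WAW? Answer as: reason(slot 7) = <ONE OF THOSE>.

reason(slot 7) = FU

(0) want 1×ALU +2rd +1wr — yes → AL1|MU2|ME2|BR1|rd5|wr3
(1) want 1×ALU +2rd +1wr — yes → AL0|MU2|ME2|BR1|rd3|wr2
(2) want 1×MUL +2rd +1wr — yes → AL0|MU1|ME2|BR1|rd1|wr1
(3) want 1×MEM +1rd +1wr — yes → AL0|MU1|ME1|BR1|rd0|wr0
(4) want 1×ALU +2rd +1wr — FU → AL0|MU1|ME1|BR1|rd0|wr0
(5) want 1×MEM +1rd +1wr — RD_PORT → AL0|MU1|ME1|BR1|rd0|wr0
(6) want 1×MUL +2rd +1wr — RD_PORT → AL0|MU1|ME1|BR1|rd0|wr0
(7) want 1×ALU +2rd +1wr — FU → AL0|MU1|ME1|BR1|rd0|wr0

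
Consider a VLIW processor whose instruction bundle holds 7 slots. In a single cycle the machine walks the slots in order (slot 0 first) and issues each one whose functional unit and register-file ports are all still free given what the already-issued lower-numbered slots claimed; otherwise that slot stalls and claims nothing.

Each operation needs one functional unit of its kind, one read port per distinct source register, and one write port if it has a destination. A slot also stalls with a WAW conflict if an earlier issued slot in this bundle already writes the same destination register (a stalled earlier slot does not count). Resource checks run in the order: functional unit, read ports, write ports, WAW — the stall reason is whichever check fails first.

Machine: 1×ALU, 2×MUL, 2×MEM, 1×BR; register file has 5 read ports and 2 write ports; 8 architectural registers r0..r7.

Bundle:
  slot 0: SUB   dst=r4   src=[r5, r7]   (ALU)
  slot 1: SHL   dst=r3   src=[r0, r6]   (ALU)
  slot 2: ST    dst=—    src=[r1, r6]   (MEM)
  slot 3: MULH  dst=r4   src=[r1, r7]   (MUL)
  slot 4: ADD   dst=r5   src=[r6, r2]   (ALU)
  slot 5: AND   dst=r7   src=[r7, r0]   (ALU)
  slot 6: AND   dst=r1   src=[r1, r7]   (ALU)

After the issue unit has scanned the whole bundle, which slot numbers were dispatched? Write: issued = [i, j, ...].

slot 0 (ALU): ISSUE — free A0,Mu2,Ld2,B1 rp3 wp1
slot 1 (ALU): stall FU — free A0,Mu2,Ld2,B1 rp3 wp1
slot 2 (MEM): ISSUE — free A0,Mu2,Ld1,B1 rp1 wp1
slot 3 (MUL): stall RD_PORT — free A0,Mu2,Ld1,B1 rp1 wp1
slot 4 (ALU): stall FU — free A0,Mu2,Ld1,B1 rp1 wp1
slot 5 (ALU): stall FU — free A0,Mu2,Ld1,B1 rp1 wp1
slot 6 (ALU): stall FU — free A0,Mu2,Ld1,B1 rp1 wp1

issued = [0, 2]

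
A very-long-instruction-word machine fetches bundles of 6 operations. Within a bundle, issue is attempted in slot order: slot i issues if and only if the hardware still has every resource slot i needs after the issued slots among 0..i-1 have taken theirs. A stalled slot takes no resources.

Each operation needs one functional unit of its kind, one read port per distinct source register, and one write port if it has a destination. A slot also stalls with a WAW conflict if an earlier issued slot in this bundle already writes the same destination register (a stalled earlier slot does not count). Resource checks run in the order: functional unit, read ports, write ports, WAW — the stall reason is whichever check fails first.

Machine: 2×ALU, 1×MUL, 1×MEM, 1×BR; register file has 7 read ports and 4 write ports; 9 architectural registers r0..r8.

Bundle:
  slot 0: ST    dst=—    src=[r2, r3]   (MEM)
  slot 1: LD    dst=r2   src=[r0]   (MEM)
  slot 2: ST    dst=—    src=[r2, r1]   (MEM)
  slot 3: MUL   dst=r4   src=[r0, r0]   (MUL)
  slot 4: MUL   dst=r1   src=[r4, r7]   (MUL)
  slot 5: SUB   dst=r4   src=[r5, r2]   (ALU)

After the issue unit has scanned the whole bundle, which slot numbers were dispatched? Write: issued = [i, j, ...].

(0) want 1×MEM +2rd +0wr — yes → AL2|MU1|ME0|BR1|rd5|wr4
(1) want 1×MEM +1rd +1wr — FU → AL2|MU1|ME0|BR1|rd5|wr4
(2) want 1×MEM +2rd +0wr — FU → AL2|MU1|ME0|BR1|rd5|wr4
(3) want 1×MUL +1rd +1wr — yes → AL2|MU0|ME0|BR1|rd4|wr3
(4) want 1×MUL +2rd +1wr — FU → AL2|MU0|ME0|BR1|rd4|wr3
(5) want 1×ALU +2rd +1wr — WAW → AL2|MU0|ME0|BR1|rd4|wr3

issued = [0, 3]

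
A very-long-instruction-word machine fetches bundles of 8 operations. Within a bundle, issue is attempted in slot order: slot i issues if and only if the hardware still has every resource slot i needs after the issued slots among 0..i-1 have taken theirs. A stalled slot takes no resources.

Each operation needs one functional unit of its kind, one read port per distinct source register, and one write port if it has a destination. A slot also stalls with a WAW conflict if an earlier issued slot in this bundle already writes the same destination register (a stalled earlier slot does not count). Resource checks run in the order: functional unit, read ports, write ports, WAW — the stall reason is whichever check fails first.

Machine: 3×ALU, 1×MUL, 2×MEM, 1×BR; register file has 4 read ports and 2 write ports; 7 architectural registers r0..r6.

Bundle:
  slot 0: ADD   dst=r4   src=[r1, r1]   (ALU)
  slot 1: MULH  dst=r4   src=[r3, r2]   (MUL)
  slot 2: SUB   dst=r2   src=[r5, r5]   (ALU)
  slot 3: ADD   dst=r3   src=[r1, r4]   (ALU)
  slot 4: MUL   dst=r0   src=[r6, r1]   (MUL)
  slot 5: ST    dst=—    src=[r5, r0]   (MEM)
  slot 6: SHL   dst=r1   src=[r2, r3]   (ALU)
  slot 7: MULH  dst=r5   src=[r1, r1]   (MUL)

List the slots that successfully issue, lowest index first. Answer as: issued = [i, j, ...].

#0 ALU src=r1,r1 dispatched  <A:2 Mu:1 Ld:2 B:1 rd:3 wr:1>
#1 MUL src=r3,r2 held:WAW  <A:2 Mu:1 Ld:2 B:1 rd:3 wr:1>
#2 ALU src=r5,r5 dispatched  <A:1 Mu:1 Ld:2 B:1 rd:2 wr:0>
#3 ALU src=r1,r4 held:WR_PORT  <A:1 Mu:1 Ld:2 B:1 rd:2 wr:0>
#4 MUL src=r6,r1 held:WR_PORT  <A:1 Mu:1 Ld:2 B:1 rd:2 wr:0>
#5 MEM src=r5,r0 dispatched  <A:1 Mu:1 Ld:1 B:1 rd:0 wr:0>
#6 ALU src=r2,r3 held:RD_PORT  <A:1 Mu:1 Ld:1 B:1 rd:0 wr:0>
#7 MUL src=r1,r1 held:RD_PORT  <A:1 Mu:1 Ld:1 B:1 rd:0 wr:0>

issued = [0, 2, 5]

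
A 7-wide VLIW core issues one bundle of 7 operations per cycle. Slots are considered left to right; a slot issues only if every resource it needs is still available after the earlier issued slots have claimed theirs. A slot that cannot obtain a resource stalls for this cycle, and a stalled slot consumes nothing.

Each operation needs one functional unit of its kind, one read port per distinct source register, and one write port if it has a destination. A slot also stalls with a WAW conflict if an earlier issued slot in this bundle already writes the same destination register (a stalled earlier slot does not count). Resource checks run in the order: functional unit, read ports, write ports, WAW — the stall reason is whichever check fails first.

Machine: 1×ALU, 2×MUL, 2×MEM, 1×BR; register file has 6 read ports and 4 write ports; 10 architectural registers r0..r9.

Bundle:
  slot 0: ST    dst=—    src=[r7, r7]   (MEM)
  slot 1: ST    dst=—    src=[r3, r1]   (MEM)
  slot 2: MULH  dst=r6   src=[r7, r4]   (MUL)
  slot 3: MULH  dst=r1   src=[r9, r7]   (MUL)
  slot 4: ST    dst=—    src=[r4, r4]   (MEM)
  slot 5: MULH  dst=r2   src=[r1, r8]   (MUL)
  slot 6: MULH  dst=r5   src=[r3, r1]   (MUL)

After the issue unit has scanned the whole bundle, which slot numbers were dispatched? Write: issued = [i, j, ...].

issued = [0, 1, 2]

slot 0 (MEM): ISSUE — free A1,Mu2,Ld1,B1 rp5 wp4
slot 1 (MEM): ISSUE — free A1,Mu2,Ld0,B1 rp3 wp4
slot 2 (MUL): ISSUE — free A1,Mu1,Ld0,B1 rp1 wp3
slot 3 (MUL): stall RD_PORT — free A1,Mu1,Ld0,B1 rp1 wp3
slot 4 (MEM): stall FU — free A1,Mu1,Ld0,B1 rp1 wp3
slot 5 (MUL): stall RD_PORT — free A1,Mu1,Ld0,B1 rp1 wp3
slot 6 (MUL): stall RD_PORT — free A1,Mu1,Ld0,B1 rp1 wp3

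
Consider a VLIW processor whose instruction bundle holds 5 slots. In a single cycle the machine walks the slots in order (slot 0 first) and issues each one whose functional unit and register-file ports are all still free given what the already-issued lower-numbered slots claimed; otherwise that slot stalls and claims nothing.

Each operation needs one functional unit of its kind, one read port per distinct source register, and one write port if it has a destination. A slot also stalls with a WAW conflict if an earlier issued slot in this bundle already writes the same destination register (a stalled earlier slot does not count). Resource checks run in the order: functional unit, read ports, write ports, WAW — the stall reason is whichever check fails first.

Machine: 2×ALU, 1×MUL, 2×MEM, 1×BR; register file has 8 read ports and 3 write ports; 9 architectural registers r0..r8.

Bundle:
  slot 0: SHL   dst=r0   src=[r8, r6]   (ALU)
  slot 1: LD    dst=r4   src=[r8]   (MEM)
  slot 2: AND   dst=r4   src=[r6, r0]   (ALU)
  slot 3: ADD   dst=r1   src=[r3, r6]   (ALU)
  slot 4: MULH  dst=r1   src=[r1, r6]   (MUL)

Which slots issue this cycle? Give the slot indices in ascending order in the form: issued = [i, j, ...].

slot 0 (ALU): ISSUE — free A1,Mu1,Ld2,B1 rp6 wp2
slot 1 (MEM): ISSUE — free A1,Mu1,Ld1,B1 rp5 wp1
slot 2 (ALU): stall WAW — free A1,Mu1,Ld1,B1 rp5 wp1
slot 3 (ALU): ISSUE — free A0,Mu1,Ld1,B1 rp3 wp0
slot 4 (MUL): stall WR_PORT — free A0,Mu1,Ld1,B1 rp3 wp0

issued = [0, 1, 3]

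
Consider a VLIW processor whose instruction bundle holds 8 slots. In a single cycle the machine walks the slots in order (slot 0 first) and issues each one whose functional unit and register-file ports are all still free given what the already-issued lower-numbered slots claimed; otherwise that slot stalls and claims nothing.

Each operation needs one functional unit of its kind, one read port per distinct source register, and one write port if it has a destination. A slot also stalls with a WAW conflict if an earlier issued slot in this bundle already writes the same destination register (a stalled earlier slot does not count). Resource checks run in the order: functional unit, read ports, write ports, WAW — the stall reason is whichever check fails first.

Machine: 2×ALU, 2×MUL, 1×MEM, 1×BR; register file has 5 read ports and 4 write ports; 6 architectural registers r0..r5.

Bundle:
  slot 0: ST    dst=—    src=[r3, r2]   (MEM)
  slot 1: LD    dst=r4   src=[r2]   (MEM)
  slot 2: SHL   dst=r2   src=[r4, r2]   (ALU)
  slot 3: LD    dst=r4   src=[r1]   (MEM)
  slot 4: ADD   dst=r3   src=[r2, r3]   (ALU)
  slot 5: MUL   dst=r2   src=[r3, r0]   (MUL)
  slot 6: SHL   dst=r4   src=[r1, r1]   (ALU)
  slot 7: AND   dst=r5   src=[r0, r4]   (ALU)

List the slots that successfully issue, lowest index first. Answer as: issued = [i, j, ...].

issued = [0, 2, 6]

  0. MEM ⇒ go  {2A/2Mu/0Ld/1B | 3r 4w}
  1. MEM→r4 ⇒ no(FU)  {2A/2Mu/0Ld/1B | 3r 4w}
  2. ALU→r2 ⇒ go  {1A/2Mu/0Ld/1B | 1r 3w}
  3. MEM→r4 ⇒ no(FU)  {1A/2Mu/0Ld/1B | 1r 3w}
  4. ALU→r3 ⇒ no(RD_PORT)  {1A/2Mu/0Ld/1B | 1r 3w}
  5. MUL→r2 ⇒ no(RD_PORT)  {1A/2Mu/0Ld/1B | 1r 3w}
  6. ALU→r4 ⇒ go  {0A/2Mu/0Ld/1B | 0r 2w}
  7. ALU→r5 ⇒ no(FU)  {0A/2Mu/0Ld/1B | 0r 2w}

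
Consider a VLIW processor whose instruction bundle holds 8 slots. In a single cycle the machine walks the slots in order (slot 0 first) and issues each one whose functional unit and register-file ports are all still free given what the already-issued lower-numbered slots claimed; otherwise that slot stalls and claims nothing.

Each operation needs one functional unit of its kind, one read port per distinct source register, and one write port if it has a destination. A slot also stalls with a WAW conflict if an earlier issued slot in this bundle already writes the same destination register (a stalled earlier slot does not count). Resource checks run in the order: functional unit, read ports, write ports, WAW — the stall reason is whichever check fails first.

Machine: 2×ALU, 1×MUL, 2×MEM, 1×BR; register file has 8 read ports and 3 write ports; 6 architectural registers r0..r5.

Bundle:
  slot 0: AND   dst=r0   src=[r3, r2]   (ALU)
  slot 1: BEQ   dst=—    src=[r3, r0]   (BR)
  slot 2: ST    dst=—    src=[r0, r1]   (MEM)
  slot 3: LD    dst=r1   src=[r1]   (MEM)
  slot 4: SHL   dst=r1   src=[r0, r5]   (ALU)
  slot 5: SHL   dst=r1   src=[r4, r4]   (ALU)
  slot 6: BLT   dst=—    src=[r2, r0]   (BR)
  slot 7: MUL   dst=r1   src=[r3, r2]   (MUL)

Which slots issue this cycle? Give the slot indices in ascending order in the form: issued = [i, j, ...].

[0] ALU needs rd=2 wr=1: ok; after: ALU=1 MUL=1 MEM=2 BR=1, R=6, W=2
[1] BR needs rd=2 wr=0: ok; after: ALU=1 MUL=1 MEM=2 BR=0, R=4, W=2
[2] MEM needs rd=2 wr=0: ok; after: ALU=1 MUL=1 MEM=1 BR=0, R=2, W=2
[3] MEM needs rd=1 wr=1: ok; after: ALU=1 MUL=1 MEM=0 BR=0, R=1, W=1
[4] ALU needs rd=2 wr=1: RD_PORT; after: ALU=1 MUL=1 MEM=0 BR=0, R=1, W=1
[5] ALU needs rd=1 wr=1: WAW; after: ALU=1 MUL=1 MEM=0 BR=0, R=1, W=1
[6] BR needs rd=2 wr=0: FU; after: ALU=1 MUL=1 MEM=0 BR=0, R=1, W=1
[7] MUL needs rd=2 wr=1: RD_PORT; after: ALU=1 MUL=1 MEM=0 BR=0, R=1, W=1

issued = [0, 1, 2, 3]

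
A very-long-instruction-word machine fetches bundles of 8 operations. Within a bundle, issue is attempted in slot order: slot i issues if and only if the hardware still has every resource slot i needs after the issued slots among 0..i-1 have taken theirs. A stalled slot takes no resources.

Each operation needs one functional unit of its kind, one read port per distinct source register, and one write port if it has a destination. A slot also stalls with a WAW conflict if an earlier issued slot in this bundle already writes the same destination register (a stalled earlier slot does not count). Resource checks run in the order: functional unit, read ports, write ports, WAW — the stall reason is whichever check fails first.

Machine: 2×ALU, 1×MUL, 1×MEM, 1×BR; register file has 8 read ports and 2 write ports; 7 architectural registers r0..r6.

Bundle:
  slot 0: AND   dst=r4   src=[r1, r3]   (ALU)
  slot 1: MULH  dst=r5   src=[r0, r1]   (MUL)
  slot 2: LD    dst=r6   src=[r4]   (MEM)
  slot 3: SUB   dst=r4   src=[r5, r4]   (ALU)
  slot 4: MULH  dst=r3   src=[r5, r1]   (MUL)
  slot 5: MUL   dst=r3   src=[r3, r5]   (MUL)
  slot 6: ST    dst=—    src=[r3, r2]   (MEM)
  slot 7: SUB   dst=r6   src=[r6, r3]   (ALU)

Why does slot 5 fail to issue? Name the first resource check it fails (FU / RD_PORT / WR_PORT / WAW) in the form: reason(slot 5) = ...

reason(slot 5) = FU

  0. ALU→r4 ⇒ go  {1A/1Mu/1Ld/1B | 6r 1w}
  1. MUL→r5 ⇒ go  {1A/0Mu/1Ld/1B | 4r 0w}
  2. MEM→r6 ⇒ no(WR_PORT)  {1A/0Mu/1Ld/1B | 4r 0w}
  3. ALU→r4 ⇒ no(WR_PORT)  {1A/0Mu/1Ld/1B | 4r 0w}
  4. MUL→r3 ⇒ no(FU)  {1A/0Mu/1Ld/1B | 4r 0w}
  5. MUL→r3 ⇒ no(FU)  {1A/0Mu/1Ld/1B | 4r 0w}
  6. MEM ⇒ go  {1A/0Mu/0Ld/1B | 2r 0w}
  7. ALU→r6 ⇒ no(WR_PORT)  {1A/0Mu/0Ld/1B | 2r 0w}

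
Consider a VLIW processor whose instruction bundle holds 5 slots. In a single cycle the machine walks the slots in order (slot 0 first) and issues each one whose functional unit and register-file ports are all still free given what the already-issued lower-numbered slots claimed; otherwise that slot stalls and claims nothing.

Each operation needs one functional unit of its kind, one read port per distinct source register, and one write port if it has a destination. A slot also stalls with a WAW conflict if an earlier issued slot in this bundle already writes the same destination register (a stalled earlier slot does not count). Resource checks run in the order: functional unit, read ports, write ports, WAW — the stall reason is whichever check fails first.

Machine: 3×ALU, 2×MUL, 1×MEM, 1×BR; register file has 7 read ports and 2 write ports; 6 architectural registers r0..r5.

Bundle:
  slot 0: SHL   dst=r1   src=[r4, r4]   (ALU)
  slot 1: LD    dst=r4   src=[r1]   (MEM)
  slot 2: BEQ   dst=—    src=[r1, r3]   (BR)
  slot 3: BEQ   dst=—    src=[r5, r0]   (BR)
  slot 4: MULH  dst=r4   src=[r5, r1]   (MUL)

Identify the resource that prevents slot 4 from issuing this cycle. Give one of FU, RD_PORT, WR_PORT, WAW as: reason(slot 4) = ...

reason(slot 4) = WR_PORT

[0] ALU needs rd=1 wr=1: ok; after: ALU=2 MUL=2 MEM=1 BR=1, R=6, W=1
[1] MEM needs rd=1 wr=1: ok; after: ALU=2 MUL=2 MEM=0 BR=1, R=5, W=0
[2] BR needs rd=2 wr=0: ok; after: ALU=2 MUL=2 MEM=0 BR=0, R=3, W=0
[3] BR needs rd=2 wr=0: FU; after: ALU=2 MUL=2 MEM=0 BR=0, R=3, W=0
[4] MUL needs rd=2 wr=1: WR_PORT; after: ALU=2 MUL=2 MEM=0 BR=0, R=3, W=0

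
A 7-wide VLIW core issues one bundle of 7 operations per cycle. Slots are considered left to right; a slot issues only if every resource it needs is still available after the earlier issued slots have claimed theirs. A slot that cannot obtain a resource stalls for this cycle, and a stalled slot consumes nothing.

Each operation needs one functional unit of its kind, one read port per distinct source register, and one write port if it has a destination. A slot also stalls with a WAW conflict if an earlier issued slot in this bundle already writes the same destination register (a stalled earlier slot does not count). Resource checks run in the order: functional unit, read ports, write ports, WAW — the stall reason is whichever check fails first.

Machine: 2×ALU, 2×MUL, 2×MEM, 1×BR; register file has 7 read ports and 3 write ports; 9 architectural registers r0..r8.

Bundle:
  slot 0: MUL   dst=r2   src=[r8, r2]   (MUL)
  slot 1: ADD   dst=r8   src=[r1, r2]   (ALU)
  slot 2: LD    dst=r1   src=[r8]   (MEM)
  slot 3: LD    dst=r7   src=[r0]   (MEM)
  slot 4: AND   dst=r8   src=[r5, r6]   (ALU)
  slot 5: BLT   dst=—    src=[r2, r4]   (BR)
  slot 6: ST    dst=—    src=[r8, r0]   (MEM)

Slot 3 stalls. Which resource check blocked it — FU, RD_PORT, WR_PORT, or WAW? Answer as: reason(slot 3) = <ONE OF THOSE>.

reason(slot 3) = WR_PORT

[0] MUL needs rd=2 wr=1: ok; after: ALU=2 MUL=1 MEM=2 BR=1, R=5, W=2
[1] ALU needs rd=2 wr=1: ok; after: ALU=1 MUL=1 MEM=2 BR=1, R=3, W=1
[2] MEM needs rd=1 wr=1: ok; after: ALU=1 MUL=1 MEM=1 BR=1, R=2, W=0
[3] MEM needs rd=1 wr=1: WR_PORT; after: ALU=1 MUL=1 MEM=1 BR=1, R=2, W=0
[4] ALU needs rd=2 wr=1: WR_PORT; after: ALU=1 MUL=1 MEM=1 BR=1, R=2, W=0
[5] BR needs rd=2 wr=0: ok; after: ALU=1 MUL=1 MEM=1 BR=0, R=0, W=0
[6] MEM needs rd=2 wr=0: RD_PORT; after: ALU=1 MUL=1 MEM=1 BR=0, R=0, W=0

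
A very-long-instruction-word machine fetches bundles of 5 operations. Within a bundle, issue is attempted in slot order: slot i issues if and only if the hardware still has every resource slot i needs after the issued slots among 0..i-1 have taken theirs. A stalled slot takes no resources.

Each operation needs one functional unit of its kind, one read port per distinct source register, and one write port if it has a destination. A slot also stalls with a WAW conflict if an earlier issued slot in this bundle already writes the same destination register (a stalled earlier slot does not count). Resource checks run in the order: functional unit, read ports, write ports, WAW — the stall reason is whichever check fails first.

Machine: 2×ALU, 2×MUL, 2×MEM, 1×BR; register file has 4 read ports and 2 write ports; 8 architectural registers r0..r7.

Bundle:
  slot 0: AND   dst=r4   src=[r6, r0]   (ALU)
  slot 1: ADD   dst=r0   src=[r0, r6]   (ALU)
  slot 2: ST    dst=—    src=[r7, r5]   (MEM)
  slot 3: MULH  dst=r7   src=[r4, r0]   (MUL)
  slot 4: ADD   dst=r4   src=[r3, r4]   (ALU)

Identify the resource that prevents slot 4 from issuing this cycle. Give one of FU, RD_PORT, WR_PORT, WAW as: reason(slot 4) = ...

reason(slot 4) = FU

slot 0 (ALU): ISSUE — free A1,Mu2,Ld2,B1 rp2 wp1
slot 1 (ALU): ISSUE — free A0,Mu2,Ld2,B1 rp0 wp0
slot 2 (MEM): stall RD_PORT — free A0,Mu2,Ld2,B1 rp0 wp0
slot 3 (MUL): stall RD_PORT — free A0,Mu2,Ld2,B1 rp0 wp0
slot 4 (ALU): stall FU — free A0,Mu2,Ld2,B1 rp0 wp0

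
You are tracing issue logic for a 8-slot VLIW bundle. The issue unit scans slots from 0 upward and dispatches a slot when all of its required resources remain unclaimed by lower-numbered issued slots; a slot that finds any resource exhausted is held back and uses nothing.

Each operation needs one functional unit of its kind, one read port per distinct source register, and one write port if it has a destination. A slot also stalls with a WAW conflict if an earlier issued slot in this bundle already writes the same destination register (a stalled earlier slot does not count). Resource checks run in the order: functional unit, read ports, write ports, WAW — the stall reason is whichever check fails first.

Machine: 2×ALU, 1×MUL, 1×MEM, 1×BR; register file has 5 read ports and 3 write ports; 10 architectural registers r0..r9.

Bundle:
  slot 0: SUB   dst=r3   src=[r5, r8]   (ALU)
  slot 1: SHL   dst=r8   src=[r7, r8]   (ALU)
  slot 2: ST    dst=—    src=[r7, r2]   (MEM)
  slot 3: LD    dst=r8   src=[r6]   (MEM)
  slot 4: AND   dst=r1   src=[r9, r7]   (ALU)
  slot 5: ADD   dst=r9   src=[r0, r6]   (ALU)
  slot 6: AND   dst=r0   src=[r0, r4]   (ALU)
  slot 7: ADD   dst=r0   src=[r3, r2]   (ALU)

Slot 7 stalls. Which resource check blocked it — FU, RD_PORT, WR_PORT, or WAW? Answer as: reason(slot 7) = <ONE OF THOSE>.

reason(slot 7) = FU

[0] ALU needs rd=2 wr=1: ok; after: ALU=1 MUL=1 MEM=1 BR=1, R=3, W=2
[1] ALU needs rd=2 wr=1: ok; after: ALU=0 MUL=1 MEM=1 BR=1, R=1, W=1
[2] MEM needs rd=2 wr=0: RD_PORT; after: ALU=0 MUL=1 MEM=1 BR=1, R=1, W=1
[3] MEM needs rd=1 wr=1: WAW; after: ALU=0 MUL=1 MEM=1 BR=1, R=1, W=1
[4] ALU needs rd=2 wr=1: FU; after: ALU=0 MUL=1 MEM=1 BR=1, R=1, W=1
[5] ALU needs rd=2 wr=1: FU; after: ALU=0 MUL=1 MEM=1 BR=1, R=1, W=1
[6] ALU needs rd=2 wr=1: FU; after: ALU=0 MUL=1 MEM=1 BR=1, R=1, W=1
[7] ALU needs rd=2 wr=1: FU; after: ALU=0 MUL=1 MEM=1 BR=1, R=1, W=1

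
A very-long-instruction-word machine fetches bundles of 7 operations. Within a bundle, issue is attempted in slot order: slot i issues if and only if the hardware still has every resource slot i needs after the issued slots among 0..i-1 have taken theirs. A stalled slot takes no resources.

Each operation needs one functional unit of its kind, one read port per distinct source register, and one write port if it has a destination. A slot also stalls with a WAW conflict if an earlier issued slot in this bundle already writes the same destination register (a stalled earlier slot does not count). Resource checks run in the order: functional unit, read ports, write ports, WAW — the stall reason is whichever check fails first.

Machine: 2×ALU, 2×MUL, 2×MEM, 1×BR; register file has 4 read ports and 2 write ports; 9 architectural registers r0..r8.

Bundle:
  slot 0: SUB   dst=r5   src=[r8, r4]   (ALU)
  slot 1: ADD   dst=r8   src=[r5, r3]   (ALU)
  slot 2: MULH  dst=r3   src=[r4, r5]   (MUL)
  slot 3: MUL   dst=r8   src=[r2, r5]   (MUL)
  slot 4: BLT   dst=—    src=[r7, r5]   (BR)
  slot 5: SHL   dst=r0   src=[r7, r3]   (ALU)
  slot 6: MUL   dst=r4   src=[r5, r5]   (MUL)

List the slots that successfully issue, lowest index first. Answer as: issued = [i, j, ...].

#0 ALU src=r8,r4 dispatched  <A:1 Mu:2 Ld:2 B:1 rd:2 wr:1>
#1 ALU src=r5,r3 dispatched  <A:0 Mu:2 Ld:2 B:1 rd:0 wr:0>
#2 MUL src=r4,r5 held:RD_PORT  <A:0 Mu:2 Ld:2 B:1 rd:0 wr:0>
#3 MUL src=r2,r5 held:RD_PORT  <A:0 Mu:2 Ld:2 B:1 rd:0 wr:0>
#4 BR src=r7,r5 held:RD_PORT  <A:0 Mu:2 Ld:2 B:1 rd:0 wr:0>
#5 ALU src=r7,r3 held:FU  <A:0 Mu:2 Ld:2 B:1 rd:0 wr:0>
#6 MUL src=r5,r5 held:RD_PORT  <A:0 Mu:2 Ld:2 B:1 rd:0 wr:0>

issued = [0, 1]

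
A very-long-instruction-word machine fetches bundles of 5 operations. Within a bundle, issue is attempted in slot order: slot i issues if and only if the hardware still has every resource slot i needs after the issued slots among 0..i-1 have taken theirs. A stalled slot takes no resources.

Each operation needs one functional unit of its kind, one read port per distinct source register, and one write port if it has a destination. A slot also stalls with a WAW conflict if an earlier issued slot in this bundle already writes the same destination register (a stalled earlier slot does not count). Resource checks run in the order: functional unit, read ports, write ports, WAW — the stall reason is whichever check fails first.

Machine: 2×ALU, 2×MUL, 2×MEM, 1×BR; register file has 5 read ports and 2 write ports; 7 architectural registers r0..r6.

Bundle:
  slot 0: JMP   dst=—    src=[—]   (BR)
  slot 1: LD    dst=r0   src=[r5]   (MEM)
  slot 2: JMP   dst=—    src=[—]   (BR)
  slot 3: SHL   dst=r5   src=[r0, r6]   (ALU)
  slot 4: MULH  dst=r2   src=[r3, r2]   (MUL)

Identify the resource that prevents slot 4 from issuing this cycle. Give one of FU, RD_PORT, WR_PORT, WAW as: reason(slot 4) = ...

reason(slot 4) = WR_PORT

  0. BR ⇒ go  {2A/2Mu/2Ld/0B | 5r 2w}
  1. MEM→r0 ⇒ go  {2A/2Mu/1Ld/0B | 4r 1w}
  2. BR ⇒ no(FU)  {2A/2Mu/1Ld/0B | 4r 1w}
  3. ALU→r5 ⇒ go  {1A/2Mu/1Ld/0B | 2r 0w}
  4. MUL→r2 ⇒ no(WR_PORT)  {1A/2Mu/1Ld/0B | 2r 0w}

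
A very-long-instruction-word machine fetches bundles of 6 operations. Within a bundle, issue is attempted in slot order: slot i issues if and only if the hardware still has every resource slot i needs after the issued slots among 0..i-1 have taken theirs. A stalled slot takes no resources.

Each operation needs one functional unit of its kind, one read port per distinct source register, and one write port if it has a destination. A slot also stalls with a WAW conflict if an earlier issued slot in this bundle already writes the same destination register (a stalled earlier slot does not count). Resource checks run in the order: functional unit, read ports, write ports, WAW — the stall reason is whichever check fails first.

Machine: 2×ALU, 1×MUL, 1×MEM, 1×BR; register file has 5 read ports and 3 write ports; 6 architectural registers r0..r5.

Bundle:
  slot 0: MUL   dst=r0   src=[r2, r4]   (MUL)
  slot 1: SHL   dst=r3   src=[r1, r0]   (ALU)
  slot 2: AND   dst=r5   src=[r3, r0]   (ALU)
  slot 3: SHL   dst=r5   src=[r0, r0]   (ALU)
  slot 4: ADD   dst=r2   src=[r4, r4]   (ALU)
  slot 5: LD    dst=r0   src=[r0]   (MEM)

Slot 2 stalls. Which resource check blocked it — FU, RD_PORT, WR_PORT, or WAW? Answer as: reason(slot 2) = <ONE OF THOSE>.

reason(slot 2) = RD_PORT

  0. MUL→r0 ⇒ go  {2A/0Mu/1Ld/1B | 3r 2w}
  1. ALU→r3 ⇒ go  {1A/0Mu/1Ld/1B | 1r 1w}
  2. ALU→r5 ⇒ no(RD_PORT)  {1A/0Mu/1Ld/1B | 1r 1w}
  3. ALU→r5 ⇒ go  {0A/0Mu/1Ld/1B | 0r 0w}
  4. ALU→r2 ⇒ no(FU)  {0A/0Mu/1Ld/1B | 0r 0w}
  5. MEM→r0 ⇒ no(RD_PORT)  {0A/0Mu/1Ld/1B | 0r 0w}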